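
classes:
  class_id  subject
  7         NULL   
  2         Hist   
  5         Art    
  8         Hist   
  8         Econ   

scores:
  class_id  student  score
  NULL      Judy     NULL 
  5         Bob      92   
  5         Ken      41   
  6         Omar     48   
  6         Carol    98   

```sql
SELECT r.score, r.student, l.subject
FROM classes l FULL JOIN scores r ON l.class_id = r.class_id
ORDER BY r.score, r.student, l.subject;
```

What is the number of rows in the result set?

9

FULL OUTER JOIN keeps every row from both sides; unmatched rows get NULL for the other side's columns.
Matching on l.class_id = r.class_id. A NULL in a compared column never satisfies the condition.
- l (class_id=7) has no partner → padded with NULL.
- l (class_id=2) has no partner → padded with NULL.
- l (class_id=5) pairs with 2 row(s) of r.
- l (class_id=8) has no partner → padded with NULL.
- l (class_id=8) has no partner → padded with NULL.
- 3 r row(s) had no l match → kept, l columns NULL.
Total: 2 matched + 7 padded = 9 rows.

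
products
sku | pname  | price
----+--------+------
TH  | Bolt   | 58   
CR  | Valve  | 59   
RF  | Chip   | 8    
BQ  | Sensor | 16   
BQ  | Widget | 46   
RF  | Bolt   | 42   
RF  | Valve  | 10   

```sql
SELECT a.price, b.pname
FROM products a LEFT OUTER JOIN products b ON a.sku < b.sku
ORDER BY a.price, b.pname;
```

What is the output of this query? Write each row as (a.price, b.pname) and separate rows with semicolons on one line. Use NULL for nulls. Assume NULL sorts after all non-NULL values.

(8, Bolt); (10, Bolt); (16, Bolt); (16, Bolt); (16, Chip); (16, Valve); (16, Valve); (42, Bolt); (46, Bolt); (46, Bolt); (46, Chip); (46, Valve); (46, Valve); (58, NULL); (59, Bolt); (59, Bolt); (59, Chip); (59, Valve)

LEFT JOIN keeps every row from `products a`; unmatched rows get NULL for `products b`'s columns.
Matching on a.sku < b.sku.
- a row (sku=TH): no match → kept, b columns NULL.
- a row (sku=CR): matches 4 b row(s) → 4 output row(s).
- a row (sku=RF): matches 1 b row(s) → 1 output row(s).
- a row (sku=BQ): matches 5 b row(s) → 5 output row(s).
- a row (sku=BQ): matches 5 b row(s) → 5 output row(s).
- a row (sku=RF): matches 1 b row(s) → 1 output row(s).
- a row (sku=RF): matches 1 b row(s) → 1 output row(s).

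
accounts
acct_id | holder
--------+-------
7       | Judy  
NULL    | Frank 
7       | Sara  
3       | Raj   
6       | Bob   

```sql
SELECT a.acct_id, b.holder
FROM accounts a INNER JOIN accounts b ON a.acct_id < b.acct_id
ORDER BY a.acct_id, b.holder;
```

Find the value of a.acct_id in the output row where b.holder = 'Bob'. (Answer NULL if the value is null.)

3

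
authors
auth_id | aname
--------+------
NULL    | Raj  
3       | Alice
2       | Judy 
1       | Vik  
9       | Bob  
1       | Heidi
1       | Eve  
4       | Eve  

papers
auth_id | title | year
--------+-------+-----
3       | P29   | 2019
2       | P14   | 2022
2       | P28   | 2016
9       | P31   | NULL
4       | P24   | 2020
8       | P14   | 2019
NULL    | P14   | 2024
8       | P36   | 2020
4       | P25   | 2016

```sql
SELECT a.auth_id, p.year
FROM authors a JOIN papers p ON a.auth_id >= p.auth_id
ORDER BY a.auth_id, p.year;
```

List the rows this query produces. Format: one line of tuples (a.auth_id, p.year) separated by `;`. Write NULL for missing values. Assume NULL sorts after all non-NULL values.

INNER JOIN keeps only pairs where the ON condition holds.
Matching on a.auth_id >= p.auth_id. A NULL in a compared column never satisfies the condition.
- auth_id=NULL: no matching p row, dropped.
- auth_id=3: 3 matching p row(s), so 3 row(s) emitted.
- auth_id=2: 2 matching p row(s), so 2 row(s) emitted.
- auth_id=1: no matching p row, dropped.
- auth_id=9: 8 matching p row(s), so 8 row(s) emitted.
- auth_id=1: no matching p row, dropped.
- auth_id=1: no matching p row, dropped.
- auth_id=4: 5 matching p row(s), so 5 row(s) emitted.

(2, 2016); (2, 2022); (3, 2016); (3, 2019); (3, 2022); (4, 2016); (4, 2016); (4, 2019); (4, 2020); (4, 2022); (9, 2016); (9, 2016); (9, 2019); (9, 2019); (9, 2020); (9, 2020); (9, 2022); (9, NULL)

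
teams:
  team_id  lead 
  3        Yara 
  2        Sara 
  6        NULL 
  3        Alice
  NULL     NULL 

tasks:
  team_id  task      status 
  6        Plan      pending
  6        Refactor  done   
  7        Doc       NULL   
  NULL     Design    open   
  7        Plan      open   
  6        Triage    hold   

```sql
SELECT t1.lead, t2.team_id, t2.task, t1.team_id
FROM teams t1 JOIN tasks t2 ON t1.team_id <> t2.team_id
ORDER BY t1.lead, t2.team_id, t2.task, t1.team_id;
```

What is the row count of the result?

17

INNER JOIN keeps only pairs where the ON condition holds.
Matching on t1.team_id <> t2.team_id. A NULL in a compared column never satisfies the condition.
- t1[0] team_id=3 → 5 match(es) in t2 → 5 row(s).
- t1[1] team_id=2 → 5 match(es) in t2 → 5 row(s).
- t1[2] team_id=6 → 2 match(es) in t2 → 2 row(s).
- t1[3] team_id=3 → 5 match(es) in t2 → 5 row(s).
- t1[4] team_id=NULL → no match; dropped.
Total: 17 rows.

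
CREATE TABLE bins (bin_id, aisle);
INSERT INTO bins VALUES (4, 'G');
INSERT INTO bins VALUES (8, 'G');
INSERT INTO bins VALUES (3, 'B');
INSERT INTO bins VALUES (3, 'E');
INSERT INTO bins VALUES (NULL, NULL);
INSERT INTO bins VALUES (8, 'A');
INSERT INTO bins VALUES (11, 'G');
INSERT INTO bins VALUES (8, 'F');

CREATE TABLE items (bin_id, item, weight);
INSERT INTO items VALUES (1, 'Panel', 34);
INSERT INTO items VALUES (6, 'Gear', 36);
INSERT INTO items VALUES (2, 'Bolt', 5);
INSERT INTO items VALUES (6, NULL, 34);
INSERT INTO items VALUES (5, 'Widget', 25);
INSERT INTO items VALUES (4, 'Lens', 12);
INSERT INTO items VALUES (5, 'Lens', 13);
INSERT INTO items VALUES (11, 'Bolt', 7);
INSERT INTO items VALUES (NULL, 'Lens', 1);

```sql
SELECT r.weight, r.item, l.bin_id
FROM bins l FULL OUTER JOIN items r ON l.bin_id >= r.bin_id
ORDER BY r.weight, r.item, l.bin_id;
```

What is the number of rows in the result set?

FULL OUTER JOIN keeps every row from both sides; unmatched rows get NULL for the other side's columns.
Matching on l.bin_id >= r.bin_id. A NULL in a compared column never satisfies the condition.
Matched pairs: 36; unmatched l rows kept: 1; unmatched r rows kept: 1.
Total: 36 matched + 2 padded = 38 rows.

38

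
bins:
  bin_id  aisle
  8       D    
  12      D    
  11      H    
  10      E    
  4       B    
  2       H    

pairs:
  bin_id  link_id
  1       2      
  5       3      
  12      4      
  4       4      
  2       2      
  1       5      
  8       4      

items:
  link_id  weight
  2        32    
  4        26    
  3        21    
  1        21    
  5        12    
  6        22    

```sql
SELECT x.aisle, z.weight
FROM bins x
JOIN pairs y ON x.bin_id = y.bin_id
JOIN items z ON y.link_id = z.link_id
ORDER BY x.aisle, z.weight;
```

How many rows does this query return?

4

Step 1 — x INNER JOIN y on bin_id → 4 row(s).
Then INNER JOIN `items z` on link_id: keep only rows whose y.link_id appears in z.
Result: 4 row(s).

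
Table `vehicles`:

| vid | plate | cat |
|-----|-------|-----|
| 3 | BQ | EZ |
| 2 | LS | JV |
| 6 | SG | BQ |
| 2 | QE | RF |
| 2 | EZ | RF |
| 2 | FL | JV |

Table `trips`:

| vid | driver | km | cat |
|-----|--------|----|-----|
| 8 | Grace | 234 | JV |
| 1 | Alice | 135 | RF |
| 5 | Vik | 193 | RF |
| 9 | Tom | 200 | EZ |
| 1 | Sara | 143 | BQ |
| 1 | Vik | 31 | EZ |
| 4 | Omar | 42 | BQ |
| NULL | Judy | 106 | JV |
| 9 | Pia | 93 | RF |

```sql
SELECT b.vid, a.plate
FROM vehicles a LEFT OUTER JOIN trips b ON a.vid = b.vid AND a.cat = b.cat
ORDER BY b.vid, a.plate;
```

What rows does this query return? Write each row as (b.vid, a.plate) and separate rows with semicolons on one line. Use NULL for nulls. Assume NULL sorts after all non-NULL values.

LEFT JOIN keeps every row from `vehicles`; unmatched rows get NULL for `trips`'s columns.
Matching on a.vid = b.vid AND a.cat = b.cat. A NULL in a compared column never satisfies the condition.
- a row (vid=3, cat=EZ): no match → kept, b columns NULL.
- a row (vid=2, cat=JV): no match → kept, b columns NULL.
- a row (vid=6, cat=BQ): no match → kept, b columns NULL.
- a row (vid=2, cat=RF): no match → kept, b columns NULL.
- a row (vid=2, cat=RF): no match → kept, b columns NULL.
- a row (vid=2, cat=JV): no match → kept, b columns NULL.
After projecting and ordering:
b.vid | a.plate
NULL | BQ
NULL | EZ
NULL | FL
NULL | LS
NULL | QE
NULL | SG

(NULL, BQ); (NULL, EZ); (NULL, FL); (NULL, LS); (NULL, QE); (NULL, SG)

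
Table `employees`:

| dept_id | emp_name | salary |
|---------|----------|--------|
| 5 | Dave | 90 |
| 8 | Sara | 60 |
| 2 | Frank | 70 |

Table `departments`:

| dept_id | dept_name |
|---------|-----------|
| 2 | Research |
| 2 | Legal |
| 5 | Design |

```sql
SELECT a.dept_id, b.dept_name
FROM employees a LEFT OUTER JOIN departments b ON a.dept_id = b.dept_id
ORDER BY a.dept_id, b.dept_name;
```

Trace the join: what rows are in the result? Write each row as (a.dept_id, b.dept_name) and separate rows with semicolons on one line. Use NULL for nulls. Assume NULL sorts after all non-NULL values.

LEFT JOIN keeps every row from `employees`; unmatched rows get NULL for `departments`'s columns.
Matching on a.dept_id = b.dept_id.
- a row (dept_id=5): matches 1 b row(s) → 1 output row(s).
- a row (dept_id=8): no match → kept, b columns NULL.
- a row (dept_id=2): matches 2 b row(s) → 2 output row(s).
After projecting and ordering:
a.dept_id | b.dept_name
2 | Legal
2 | Research
5 | Design
8 | NULL

(2, Legal); (2, Research); (5, Design); (8, NULL)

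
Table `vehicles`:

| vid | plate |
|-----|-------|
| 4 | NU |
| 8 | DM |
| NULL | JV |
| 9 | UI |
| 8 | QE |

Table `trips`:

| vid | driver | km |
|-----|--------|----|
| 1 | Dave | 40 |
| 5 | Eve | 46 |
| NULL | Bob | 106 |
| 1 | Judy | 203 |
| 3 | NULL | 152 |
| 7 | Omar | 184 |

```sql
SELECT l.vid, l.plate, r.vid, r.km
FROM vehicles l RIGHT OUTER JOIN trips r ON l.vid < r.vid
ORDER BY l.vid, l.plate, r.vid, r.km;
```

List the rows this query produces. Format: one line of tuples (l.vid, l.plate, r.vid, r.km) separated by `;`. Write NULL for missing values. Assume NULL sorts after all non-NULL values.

(4, NU, 5, 46); (4, NU, 7, 184); (NULL, NULL, 1, 40); (NULL, NULL, 1, 203); (NULL, NULL, 3, 152); (NULL, NULL, NULL, 106)

RIGHT JOIN keeps every row from `trips`; unmatched rows get NULL for `vehicles`'s columns.
Matching on l.vid < r.vid. A NULL in a compared column never satisfies the condition.
Matched pairs: 2; unmatched r rows kept: 4.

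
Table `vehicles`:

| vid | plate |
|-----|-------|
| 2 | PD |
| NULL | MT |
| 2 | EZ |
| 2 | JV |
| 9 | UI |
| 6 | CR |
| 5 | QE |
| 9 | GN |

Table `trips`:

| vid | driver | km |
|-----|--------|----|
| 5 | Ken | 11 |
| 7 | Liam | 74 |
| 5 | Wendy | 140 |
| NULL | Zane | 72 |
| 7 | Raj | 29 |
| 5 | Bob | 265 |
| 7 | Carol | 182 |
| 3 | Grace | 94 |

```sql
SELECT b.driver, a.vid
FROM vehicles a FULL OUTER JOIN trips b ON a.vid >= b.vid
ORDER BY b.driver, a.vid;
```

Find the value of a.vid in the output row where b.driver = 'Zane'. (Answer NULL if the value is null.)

NULL

FULL OUTER JOIN keeps every row from both sides; unmatched rows get NULL for the other side's columns.
Matching on a.vid >= b.vid. A NULL in a compared column never satisfies the condition.
Matched pairs: 22; unmatched a rows kept: 4; unmatched b rows kept: 1.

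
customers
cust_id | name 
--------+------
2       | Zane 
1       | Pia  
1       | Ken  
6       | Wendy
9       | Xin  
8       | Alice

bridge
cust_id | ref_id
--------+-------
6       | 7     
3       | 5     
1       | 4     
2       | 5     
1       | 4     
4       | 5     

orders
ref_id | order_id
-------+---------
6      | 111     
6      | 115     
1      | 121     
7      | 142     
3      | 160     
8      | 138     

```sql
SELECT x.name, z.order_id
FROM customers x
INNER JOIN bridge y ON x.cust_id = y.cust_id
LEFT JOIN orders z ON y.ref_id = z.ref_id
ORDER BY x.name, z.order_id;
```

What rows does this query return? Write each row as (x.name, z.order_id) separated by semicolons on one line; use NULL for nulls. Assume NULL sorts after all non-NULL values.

(Ken, NULL); (Ken, NULL); (Pia, NULL); (Pia, NULL); (Wendy, 142); (Zane, NULL)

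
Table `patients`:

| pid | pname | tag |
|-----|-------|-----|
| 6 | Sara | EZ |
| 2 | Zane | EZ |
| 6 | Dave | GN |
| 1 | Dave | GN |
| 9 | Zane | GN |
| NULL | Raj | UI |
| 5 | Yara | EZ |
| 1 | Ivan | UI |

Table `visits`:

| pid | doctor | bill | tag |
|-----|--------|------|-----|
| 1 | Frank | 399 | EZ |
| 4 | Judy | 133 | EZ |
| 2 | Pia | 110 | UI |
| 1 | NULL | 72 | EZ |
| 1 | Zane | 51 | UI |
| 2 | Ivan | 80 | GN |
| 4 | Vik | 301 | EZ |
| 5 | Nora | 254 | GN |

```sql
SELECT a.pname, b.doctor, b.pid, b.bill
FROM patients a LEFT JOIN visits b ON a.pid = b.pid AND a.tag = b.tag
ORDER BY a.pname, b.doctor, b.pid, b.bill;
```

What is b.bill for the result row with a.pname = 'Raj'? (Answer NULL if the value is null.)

NULL

LEFT JOIN keeps every row from `patients`; unmatched rows get NULL for `visits`'s columns.
Matching on a.pid = b.pid AND a.tag = b.tag. A NULL in a compared column never satisfies the condition.
- a (pid=6, tag=EZ) has no partner → padded with NULL.
- a (pid=2, tag=EZ) has no partner → padded with NULL.
- a (pid=6, tag=GN) has no partner → padded with NULL.
- a (pid=1, tag=GN) has no partner → padded with NULL.
- a (pid=9, tag=GN) has no partner → padded with NULL.
- a (pid=NULL, tag=UI) has no partner → padded with NULL.
- a (pid=5, tag=EZ) has no partner → padded with NULL.
- a (pid=1, tag=UI) pairs with 1 row(s) of b.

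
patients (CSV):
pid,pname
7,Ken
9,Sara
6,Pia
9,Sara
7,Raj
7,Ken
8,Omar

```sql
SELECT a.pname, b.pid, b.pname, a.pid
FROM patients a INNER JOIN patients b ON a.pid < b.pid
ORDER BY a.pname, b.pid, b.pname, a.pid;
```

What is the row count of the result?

INNER JOIN keeps only pairs where the ON condition holds.
Matching on a.pid < b.pid.
- a (pid=7) pairs with 3 row(s) of b.
- a (pid=9) has no partner → excluded.
- a (pid=6) pairs with 6 row(s) of b.
- a (pid=9) has no partner → excluded.
- a (pid=7) pairs with 3 row(s) of b.
- a (pid=7) pairs with 3 row(s) of b.
- a (pid=8) pairs with 2 row(s) of b.
Total: 17 rows.

17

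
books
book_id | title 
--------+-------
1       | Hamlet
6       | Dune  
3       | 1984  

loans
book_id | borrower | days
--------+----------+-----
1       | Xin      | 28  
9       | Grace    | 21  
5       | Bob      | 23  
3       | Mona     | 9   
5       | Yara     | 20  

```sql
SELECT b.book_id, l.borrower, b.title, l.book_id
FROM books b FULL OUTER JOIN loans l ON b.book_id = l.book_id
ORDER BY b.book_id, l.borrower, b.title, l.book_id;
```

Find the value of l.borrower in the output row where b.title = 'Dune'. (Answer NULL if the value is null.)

NULL

FULL OUTER JOIN keeps every row from both sides; unmatched rows get NULL for the other side's columns.
Matching on b.book_id = l.book_id.
- b[0] book_id=1 → 1 match(es) in l → 1 row(s).
- b[1] book_id=6 → no match; kept with NULLs on the l side.
- b[2] book_id=3 → 1 match(es) in l → 1 row(s).
- 3 row(s) from l found no b partner → padded with NULL.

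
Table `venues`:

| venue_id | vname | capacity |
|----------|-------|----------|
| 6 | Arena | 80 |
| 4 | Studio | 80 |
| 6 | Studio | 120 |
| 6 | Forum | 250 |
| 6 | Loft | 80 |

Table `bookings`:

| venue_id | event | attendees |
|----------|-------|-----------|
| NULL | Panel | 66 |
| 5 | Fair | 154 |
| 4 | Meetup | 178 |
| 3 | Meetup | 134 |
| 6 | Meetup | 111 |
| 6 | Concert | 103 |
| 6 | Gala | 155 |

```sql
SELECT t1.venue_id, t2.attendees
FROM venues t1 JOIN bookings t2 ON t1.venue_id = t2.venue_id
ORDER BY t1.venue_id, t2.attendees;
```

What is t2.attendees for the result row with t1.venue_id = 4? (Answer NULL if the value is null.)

INNER JOIN keeps only pairs where the ON condition holds.
Matching on t1.venue_id = t2.venue_id. A NULL in a compared column never satisfies the condition.
Matched pairs: 13.

178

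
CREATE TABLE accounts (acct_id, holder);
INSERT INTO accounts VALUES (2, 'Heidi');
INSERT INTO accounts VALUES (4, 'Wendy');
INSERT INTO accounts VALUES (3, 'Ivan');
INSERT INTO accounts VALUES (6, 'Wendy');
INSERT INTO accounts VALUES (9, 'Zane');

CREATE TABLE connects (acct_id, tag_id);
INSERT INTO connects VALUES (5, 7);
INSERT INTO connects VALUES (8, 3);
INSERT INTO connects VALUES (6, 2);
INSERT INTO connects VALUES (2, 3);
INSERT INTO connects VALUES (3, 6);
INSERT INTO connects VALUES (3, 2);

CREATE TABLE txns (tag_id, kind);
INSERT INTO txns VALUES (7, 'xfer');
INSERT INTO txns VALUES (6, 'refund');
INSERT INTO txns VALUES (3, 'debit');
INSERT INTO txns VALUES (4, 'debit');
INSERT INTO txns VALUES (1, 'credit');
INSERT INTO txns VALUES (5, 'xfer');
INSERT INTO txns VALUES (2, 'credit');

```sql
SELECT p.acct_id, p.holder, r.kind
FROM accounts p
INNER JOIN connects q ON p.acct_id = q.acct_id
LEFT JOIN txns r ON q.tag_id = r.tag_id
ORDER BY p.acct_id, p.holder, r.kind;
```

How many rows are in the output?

Evaluate left to right. First `accounts p INNER JOIN connects q` on acct_id: 4 row(s).
Then LEFT JOIN `txns r` on tag_id: each of those 4 rows is kept; rows whose q.tag_id has no match in r get NULL for r's columns.
Result: 4 row(s).

4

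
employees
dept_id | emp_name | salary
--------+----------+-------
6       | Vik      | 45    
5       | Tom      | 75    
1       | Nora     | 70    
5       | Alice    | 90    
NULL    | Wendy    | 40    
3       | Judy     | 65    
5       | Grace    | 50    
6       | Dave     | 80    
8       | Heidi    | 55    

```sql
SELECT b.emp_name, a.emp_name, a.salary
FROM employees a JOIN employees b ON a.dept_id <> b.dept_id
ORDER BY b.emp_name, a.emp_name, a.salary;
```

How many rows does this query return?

INNER JOIN keeps only pairs where the ON condition holds.
Matching on a.dept_id <> b.dept_id. A NULL in a compared column never satisfies the condition.
- a row (dept_id=6): matches 6 b row(s) → 6 output row(s).
- a row (dept_id=5): matches 5 b row(s) → 5 output row(s).
- a row (dept_id=1): matches 7 b row(s) → 7 output row(s).
- a row (dept_id=5): matches 5 b row(s) → 5 output row(s).
- a row (dept_id=NULL): no match → dropped.
- a row (dept_id=3): matches 7 b row(s) → 7 output row(s).
- a row (dept_id=5): matches 5 b row(s) → 5 output row(s).
- a row (dept_id=6): matches 6 b row(s) → 6 output row(s).
- a row (dept_id=8): matches 7 b row(s) → 7 output row(s).
Total: 48 rows.

48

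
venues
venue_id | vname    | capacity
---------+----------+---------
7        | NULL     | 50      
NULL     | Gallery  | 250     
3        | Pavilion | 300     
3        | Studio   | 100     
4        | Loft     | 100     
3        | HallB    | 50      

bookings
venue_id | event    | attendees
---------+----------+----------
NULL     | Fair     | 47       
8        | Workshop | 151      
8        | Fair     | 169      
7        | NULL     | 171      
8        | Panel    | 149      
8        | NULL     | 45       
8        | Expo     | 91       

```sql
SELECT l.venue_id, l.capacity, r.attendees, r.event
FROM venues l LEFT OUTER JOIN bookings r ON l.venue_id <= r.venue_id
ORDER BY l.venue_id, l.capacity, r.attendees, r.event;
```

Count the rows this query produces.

LEFT JOIN keeps every row from `venues`; unmatched rows get NULL for `bookings`'s columns.
Matching on l.venue_id <= r.venue_id. A NULL in a compared column never satisfies the condition.
- venue_id=7: 6 matching r row(s), so 6 row(s) emitted.
- venue_id=NULL: no r row matches, row kept with r columns NULL.
- venue_id=3: 6 matching r row(s), so 6 row(s) emitted.
- venue_id=3: 6 matching r row(s), so 6 row(s) emitted.
- venue_id=4: 6 matching r row(s), so 6 row(s) emitted.
- venue_id=3: 6 matching r row(s), so 6 row(s) emitted.
Total: 30 matched + 1 padded = 31 rows.

31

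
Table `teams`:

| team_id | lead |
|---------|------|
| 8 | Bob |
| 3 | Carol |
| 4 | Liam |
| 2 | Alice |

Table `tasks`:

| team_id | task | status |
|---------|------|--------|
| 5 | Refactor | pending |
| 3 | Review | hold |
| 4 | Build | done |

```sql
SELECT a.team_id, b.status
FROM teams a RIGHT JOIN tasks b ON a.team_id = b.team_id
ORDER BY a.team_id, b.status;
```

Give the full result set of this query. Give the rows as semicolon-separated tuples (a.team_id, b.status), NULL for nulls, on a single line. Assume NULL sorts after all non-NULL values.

(3, hold); (4, done); (NULL, pending)

RIGHT JOIN keeps every row from `tasks`; unmatched rows get NULL for `teams`'s columns.
Matching on a.team_id = b.team_id.
- team_id=8: no matching b row.
- team_id=3: 1 matching b row(s), so 1 row(s) emitted.
- team_id=4: 1 matching b row(s), so 1 row(s) emitted.
- team_id=2: no matching b row.
- plus 1 unmatched b row(s), each kept with NULL a columns.
After projecting and ordering:
a.team_id | b.status
3 | hold
4 | done
NULL | pending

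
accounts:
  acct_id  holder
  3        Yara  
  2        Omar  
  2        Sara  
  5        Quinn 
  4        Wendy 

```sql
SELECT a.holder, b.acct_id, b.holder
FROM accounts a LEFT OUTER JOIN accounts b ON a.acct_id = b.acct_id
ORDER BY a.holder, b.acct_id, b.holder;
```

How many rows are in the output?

7

LEFT JOIN keeps every row from `accounts a`; unmatched rows get NULL for `accounts b`'s columns.
Matching on a.acct_id = b.acct_id.
- a row (acct_id=3): matches 1 b row(s) → 1 output row(s).
- a row (acct_id=2): matches 2 b row(s) → 2 output row(s).
- a row (acct_id=2): matches 2 b row(s) → 2 output row(s).
- a row (acct_id=5): matches 1 b row(s) → 1 output row(s).
- a row (acct_id=4): matches 1 b row(s) → 1 output row(s).
Total: 7 rows.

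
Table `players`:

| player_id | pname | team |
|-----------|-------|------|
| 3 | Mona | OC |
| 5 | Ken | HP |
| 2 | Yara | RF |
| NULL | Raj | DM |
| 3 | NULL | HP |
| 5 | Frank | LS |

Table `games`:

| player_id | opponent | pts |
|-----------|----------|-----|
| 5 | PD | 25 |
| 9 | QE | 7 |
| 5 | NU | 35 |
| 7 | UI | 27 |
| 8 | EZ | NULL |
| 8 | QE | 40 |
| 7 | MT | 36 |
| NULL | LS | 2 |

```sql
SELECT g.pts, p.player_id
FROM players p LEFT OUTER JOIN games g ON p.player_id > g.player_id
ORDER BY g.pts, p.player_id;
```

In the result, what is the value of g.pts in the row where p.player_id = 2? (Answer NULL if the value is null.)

LEFT JOIN keeps every row from `players`; unmatched rows get NULL for `games`'s columns.
Matching on p.player_id > g.player_id. A NULL in a compared column never satisfies the condition.
Matched pairs: 0; unmatched p rows kept: 6.

NULL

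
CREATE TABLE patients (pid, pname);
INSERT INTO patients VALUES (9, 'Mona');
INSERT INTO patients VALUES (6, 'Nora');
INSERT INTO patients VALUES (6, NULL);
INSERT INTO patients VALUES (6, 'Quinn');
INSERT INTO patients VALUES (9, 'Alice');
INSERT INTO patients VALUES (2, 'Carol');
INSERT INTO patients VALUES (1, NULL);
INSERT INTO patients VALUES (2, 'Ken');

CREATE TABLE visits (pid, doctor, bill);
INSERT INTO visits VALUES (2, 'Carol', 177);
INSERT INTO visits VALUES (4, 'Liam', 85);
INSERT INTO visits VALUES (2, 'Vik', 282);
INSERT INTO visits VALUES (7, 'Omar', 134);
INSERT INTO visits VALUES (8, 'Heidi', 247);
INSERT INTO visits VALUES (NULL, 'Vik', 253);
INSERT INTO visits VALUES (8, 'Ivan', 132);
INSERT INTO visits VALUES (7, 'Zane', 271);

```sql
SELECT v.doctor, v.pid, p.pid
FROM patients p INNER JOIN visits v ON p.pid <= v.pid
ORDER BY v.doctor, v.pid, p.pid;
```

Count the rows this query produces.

INNER JOIN keeps only pairs where the ON condition holds.
Matching on p.pid <= v.pid. A NULL in a compared column never satisfies the condition.
- pid=9: no matching v row, dropped.
- pid=6: 4 matching v row(s), so 4 row(s) emitted.
- pid=6: 4 matching v row(s), so 4 row(s) emitted.
- pid=6: 4 matching v row(s), so 4 row(s) emitted.
- pid=9: no matching v row, dropped.
- pid=2: 7 matching v row(s), so 7 row(s) emitted.
- pid=1: 7 matching v row(s), so 7 row(s) emitted.
- pid=2: 7 matching v row(s), so 7 row(s) emitted.
Total: 33 rows.

33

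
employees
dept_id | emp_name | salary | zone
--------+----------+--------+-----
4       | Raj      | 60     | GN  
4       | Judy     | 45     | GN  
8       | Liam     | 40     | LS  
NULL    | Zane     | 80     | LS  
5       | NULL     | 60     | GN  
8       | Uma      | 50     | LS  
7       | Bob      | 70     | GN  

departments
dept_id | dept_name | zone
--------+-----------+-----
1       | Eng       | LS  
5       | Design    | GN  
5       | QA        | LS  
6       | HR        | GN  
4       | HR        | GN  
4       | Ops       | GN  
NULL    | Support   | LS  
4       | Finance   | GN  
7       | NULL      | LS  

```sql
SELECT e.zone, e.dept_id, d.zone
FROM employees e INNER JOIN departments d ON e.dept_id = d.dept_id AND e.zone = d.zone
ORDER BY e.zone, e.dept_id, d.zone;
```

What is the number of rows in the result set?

INNER JOIN keeps only pairs where the ON condition holds.
Matching on e.dept_id = d.dept_id AND e.zone = d.zone. A NULL in a compared column never satisfies the condition.
- e (dept_id=4, zone=GN) pairs with 3 row(s) of d.
- e (dept_id=4, zone=GN) pairs with 3 row(s) of d.
- e (dept_id=8, zone=LS) has no partner → excluded.
- e (dept_id=NULL, zone=LS) has no partner → excluded.
- e (dept_id=5, zone=GN) pairs with 1 row(s) of d.
- e (dept_id=8, zone=LS) has no partner → excluded.
- e (dept_id=7, zone=GN) has no partner → excluded.
Total: 7 rows.

7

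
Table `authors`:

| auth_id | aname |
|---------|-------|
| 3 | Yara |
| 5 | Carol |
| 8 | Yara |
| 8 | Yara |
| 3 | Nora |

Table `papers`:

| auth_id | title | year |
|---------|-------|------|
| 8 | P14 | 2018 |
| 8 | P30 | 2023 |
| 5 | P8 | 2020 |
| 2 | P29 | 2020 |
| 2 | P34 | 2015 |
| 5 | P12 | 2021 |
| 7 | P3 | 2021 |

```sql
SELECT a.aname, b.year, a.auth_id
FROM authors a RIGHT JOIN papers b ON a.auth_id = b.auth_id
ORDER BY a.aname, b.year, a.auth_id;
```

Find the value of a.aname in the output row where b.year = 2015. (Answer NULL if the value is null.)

NULL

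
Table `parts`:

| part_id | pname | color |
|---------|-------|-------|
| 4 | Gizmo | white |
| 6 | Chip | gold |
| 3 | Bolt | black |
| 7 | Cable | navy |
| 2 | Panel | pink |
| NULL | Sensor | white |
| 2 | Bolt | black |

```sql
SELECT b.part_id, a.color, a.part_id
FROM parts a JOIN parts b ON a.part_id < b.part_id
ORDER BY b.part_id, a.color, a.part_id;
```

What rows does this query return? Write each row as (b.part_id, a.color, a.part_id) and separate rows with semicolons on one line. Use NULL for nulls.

(3, black, 2); (3, pink, 2); (4, black, 2); (4, black, 3); (4, pink, 2); (6, black, 2); (6, black, 3); (6, pink, 2); (6, white, 4); (7, black, 2); (7, black, 3); (7, gold, 6); (7, pink, 2); (7, white, 4)

INNER JOIN keeps only pairs where the ON condition holds.
Matching on a.part_id < b.part_id. A NULL in a compared column never satisfies the condition.
Matched pairs: 14.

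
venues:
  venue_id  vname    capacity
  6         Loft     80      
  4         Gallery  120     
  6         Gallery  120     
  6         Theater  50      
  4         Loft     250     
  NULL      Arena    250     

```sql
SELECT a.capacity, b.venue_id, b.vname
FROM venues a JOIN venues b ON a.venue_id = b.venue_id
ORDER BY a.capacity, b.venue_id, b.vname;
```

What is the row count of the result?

13

INNER JOIN keeps only pairs where the ON condition holds.
Matching on a.venue_id = b.venue_id. A NULL in a compared column never satisfies the condition.
Matched pairs: 13.
Total: 13 rows.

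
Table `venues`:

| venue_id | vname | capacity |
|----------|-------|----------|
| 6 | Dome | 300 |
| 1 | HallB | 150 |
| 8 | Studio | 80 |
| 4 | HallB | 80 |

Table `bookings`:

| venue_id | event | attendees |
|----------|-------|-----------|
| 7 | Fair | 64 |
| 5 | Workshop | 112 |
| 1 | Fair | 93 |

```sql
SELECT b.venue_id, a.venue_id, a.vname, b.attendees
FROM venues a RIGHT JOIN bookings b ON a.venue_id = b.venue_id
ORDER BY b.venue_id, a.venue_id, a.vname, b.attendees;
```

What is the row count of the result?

RIGHT JOIN keeps every row from `bookings`; unmatched rows get NULL for `venues`'s columns.
Matching on a.venue_id = b.venue_id.
- a (venue_id=6) has no partner in b.
- a (venue_id=1) pairs with 1 row(s) of b.
- a (venue_id=8) has no partner in b.
- a (venue_id=4) has no partner in b.
- plus 2 unmatched b row(s), each kept with NULL a columns.
Total: 1 matched + 2 padded = 3 rows.

3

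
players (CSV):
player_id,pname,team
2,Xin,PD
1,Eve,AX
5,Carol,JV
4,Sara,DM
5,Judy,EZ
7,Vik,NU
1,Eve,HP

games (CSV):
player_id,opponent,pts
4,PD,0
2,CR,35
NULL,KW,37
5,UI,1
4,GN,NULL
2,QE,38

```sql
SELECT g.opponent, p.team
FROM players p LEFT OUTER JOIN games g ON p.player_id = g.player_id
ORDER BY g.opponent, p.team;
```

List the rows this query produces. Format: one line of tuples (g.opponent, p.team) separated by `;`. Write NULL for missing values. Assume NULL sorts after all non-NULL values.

(CR, PD); (GN, DM); (PD, DM); (QE, PD); (UI, EZ); (UI, JV); (NULL, AX); (NULL, HP); (NULL, NU)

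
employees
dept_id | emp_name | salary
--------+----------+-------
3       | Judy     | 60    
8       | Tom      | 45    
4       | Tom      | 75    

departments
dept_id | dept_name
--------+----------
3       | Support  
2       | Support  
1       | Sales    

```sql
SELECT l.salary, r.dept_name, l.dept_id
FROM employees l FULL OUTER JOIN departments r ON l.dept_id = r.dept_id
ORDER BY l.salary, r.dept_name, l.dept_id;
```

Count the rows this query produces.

FULL OUTER JOIN keeps every row from both sides; unmatched rows get NULL for the other side's columns.
Matching on l.dept_id = r.dept_id.
- dept_id=3: 1 matching r row(s), so 1 row(s) emitted.
- dept_id=8: no r row matches, row kept with r columns NULL.
- dept_id=4: no r row matches, row kept with r columns NULL.
- 2 row(s) from r found no l partner → padded with NULL.
Total: 1 matched + 4 padded = 5 rows.

5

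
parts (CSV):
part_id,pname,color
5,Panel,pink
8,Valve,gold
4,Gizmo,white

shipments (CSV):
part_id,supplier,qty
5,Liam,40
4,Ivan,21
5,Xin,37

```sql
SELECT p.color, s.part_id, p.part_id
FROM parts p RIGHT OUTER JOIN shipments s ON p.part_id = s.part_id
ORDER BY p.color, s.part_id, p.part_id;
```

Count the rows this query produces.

3

RIGHT JOIN keeps every row from `shipments`; unmatched rows get NULL for `parts`'s columns.
Matching on p.part_id = s.part_id.
Matched pairs: 3; unmatched s rows kept: 0.
Total: 3 rows.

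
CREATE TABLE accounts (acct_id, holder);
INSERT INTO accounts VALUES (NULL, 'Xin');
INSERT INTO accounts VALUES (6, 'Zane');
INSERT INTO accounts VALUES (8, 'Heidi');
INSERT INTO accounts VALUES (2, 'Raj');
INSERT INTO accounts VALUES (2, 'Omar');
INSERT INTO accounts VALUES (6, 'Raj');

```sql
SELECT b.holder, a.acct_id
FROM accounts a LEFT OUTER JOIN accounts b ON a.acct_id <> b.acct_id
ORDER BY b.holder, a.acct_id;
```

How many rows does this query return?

17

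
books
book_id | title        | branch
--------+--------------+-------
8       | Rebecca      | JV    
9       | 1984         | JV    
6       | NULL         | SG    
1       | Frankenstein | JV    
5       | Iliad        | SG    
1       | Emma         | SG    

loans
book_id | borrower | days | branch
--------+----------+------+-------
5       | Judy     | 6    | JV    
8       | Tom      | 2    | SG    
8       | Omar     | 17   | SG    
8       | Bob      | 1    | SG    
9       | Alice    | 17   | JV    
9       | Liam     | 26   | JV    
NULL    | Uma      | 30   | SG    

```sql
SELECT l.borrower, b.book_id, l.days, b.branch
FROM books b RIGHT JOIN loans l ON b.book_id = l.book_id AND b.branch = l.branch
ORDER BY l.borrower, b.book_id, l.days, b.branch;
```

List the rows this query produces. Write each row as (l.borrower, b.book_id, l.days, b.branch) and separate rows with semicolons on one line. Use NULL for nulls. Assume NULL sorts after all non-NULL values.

(Alice, 9, 17, JV); (Bob, NULL, 1, NULL); (Judy, NULL, 6, NULL); (Liam, 9, 26, JV); (Omar, NULL, 17, NULL); (Tom, NULL, 2, NULL); (Uma, NULL, 30, NULL)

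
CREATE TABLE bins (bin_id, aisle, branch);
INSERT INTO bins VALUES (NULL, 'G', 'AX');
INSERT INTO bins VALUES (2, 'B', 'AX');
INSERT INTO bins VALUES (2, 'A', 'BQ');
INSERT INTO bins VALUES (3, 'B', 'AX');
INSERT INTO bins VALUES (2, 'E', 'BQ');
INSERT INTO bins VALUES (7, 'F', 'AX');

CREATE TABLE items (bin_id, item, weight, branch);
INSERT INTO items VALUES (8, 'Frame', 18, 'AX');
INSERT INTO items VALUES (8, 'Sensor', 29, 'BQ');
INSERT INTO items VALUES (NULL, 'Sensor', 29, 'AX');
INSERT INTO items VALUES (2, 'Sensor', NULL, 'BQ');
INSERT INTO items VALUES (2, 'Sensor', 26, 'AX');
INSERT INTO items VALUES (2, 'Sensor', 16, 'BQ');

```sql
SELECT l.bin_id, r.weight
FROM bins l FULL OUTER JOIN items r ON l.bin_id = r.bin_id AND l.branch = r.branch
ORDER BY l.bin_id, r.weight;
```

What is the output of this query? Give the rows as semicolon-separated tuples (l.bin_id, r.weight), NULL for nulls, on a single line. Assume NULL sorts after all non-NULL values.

(2, 16); (2, 16); (2, 26); (2, NULL); (2, NULL); (3, NULL); (7, NULL); (NULL, 18); (NULL, 29); (NULL, 29); (NULL, NULL)

FULL OUTER JOIN keeps every row from both sides; unmatched rows get NULL for the other side's columns.
Matching on l.bin_id = r.bin_id AND l.branch = r.branch. A NULL in a compared column never satisfies the condition.
Matched pairs: 5; unmatched l rows kept: 3; unmatched r rows kept: 3.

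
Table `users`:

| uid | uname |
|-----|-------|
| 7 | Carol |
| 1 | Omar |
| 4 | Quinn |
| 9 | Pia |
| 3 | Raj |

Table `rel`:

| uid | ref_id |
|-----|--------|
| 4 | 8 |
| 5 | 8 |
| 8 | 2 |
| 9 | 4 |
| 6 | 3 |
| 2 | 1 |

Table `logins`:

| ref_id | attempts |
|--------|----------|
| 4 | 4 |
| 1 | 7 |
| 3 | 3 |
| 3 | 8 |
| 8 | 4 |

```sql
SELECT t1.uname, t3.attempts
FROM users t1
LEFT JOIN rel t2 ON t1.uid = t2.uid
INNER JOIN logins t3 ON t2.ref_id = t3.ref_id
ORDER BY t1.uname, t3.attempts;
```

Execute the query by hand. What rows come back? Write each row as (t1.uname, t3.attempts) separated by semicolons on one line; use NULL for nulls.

Joins associate left-to-right: users LEFT JOIN rel on uid gives 5 intermediate row(s).
Then INNER JOIN `logins t3` on ref_id: keep only rows whose t2.ref_id appears in t3.

(Pia, 4); (Quinn, 4)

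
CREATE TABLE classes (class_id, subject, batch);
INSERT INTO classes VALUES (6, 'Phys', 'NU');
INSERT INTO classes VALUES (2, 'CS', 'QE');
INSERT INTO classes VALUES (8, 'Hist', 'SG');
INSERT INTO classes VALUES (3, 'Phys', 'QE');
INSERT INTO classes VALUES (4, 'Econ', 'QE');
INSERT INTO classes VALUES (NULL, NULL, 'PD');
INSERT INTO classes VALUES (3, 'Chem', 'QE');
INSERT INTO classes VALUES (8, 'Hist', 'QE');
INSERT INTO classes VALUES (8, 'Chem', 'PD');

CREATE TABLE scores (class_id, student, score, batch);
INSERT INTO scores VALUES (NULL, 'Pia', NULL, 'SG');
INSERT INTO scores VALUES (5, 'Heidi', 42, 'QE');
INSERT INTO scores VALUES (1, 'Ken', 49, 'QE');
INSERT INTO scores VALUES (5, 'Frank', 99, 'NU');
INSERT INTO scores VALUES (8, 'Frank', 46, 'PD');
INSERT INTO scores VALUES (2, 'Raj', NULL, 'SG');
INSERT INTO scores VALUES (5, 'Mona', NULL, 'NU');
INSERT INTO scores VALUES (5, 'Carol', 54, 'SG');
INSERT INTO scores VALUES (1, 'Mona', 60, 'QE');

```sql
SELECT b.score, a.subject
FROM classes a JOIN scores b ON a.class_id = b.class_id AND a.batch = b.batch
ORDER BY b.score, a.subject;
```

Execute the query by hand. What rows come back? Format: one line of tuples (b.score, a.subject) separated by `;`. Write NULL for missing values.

INNER JOIN keeps only pairs where the ON condition holds.
Matching on a.class_id = b.class_id AND a.batch = b.batch. A NULL in a compared column never satisfies the condition.
Matched pairs: 1.

(46, Chem)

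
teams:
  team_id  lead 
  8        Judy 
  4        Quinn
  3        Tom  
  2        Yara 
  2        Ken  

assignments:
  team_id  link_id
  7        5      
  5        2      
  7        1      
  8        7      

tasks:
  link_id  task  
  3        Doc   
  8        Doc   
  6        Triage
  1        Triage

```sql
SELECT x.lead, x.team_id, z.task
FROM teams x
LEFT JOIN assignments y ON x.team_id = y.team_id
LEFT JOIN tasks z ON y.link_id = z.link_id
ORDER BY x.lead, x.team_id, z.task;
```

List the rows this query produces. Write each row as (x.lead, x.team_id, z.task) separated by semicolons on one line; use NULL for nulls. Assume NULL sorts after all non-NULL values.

Step 1 — x LEFT JOIN y on team_id → 5 row(s).
Then LEFT JOIN `tasks z` on link_id: each of those 5 rows is kept; rows whose y.link_id has no match in z get NULL for z's columns.

(Judy, 8, NULL); (Ken, 2, NULL); (Quinn, 4, NULL); (Tom, 3, NULL); (Yara, 2, NULL)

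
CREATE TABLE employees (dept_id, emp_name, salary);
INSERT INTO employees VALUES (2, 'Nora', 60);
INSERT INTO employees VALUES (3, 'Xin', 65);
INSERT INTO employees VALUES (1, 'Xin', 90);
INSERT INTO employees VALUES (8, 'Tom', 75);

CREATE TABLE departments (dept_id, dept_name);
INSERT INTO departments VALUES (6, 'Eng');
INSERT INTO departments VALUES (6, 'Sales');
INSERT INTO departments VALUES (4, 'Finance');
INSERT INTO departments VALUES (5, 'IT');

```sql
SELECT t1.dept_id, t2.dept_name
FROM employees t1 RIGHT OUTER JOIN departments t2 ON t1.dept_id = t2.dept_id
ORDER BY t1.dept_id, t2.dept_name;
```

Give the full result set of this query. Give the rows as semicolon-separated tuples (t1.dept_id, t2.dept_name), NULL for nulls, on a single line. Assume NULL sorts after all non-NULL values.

(NULL, Eng); (NULL, Finance); (NULL, IT); (NULL, Sales)

RIGHT JOIN keeps every row from `departments`; unmatched rows get NULL for `employees`'s columns.
Matching on t1.dept_id = t2.dept_id.
Matched pairs: 0; unmatched t2 rows kept: 4.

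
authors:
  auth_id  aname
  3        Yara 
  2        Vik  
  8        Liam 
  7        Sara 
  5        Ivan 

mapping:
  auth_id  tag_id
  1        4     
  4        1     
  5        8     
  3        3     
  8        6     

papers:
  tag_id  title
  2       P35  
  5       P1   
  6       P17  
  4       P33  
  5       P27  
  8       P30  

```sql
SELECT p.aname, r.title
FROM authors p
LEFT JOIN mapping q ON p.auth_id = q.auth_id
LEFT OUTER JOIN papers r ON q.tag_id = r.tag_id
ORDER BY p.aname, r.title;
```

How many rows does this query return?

Evaluate left to right. First `authors p LEFT JOIN mapping q` on auth_id: 5 row(s).
Then LEFT JOIN `papers r` on tag_id: each of those 5 rows is kept; rows whose q.tag_id has no match in r get NULL for r's columns.
Result: 5 row(s).

5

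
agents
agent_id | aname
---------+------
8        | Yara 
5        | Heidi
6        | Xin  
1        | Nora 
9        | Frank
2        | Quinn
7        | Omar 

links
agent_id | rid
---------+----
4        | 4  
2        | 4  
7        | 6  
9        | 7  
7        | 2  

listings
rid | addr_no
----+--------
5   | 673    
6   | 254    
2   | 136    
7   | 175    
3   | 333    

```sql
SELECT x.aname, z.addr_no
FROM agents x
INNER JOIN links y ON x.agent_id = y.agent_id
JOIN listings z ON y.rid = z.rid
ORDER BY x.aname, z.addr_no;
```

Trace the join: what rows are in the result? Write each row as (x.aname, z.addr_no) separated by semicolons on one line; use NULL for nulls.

(Frank, 175); (Omar, 136); (Omar, 254)

Evaluate left to right. First `agents x INNER JOIN links y` on agent_id: 4 row(s).
Then INNER JOIN `listings z` on rid: keep only rows whose y.rid appears in z.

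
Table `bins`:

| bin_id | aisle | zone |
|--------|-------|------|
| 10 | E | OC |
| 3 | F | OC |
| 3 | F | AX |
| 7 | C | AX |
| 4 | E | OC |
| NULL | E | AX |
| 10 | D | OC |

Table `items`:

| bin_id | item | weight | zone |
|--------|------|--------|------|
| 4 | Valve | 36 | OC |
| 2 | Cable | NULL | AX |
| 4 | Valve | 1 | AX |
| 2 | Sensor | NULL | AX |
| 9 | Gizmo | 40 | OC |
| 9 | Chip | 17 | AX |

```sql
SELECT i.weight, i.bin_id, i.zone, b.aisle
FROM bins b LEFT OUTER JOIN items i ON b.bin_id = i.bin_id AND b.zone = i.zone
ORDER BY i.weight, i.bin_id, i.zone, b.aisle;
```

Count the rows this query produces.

7

LEFT JOIN keeps every row from `bins`; unmatched rows get NULL for `items`'s columns.
Matching on b.bin_id = i.bin_id AND b.zone = i.zone. A NULL in a compared column never satisfies the condition.
Matched pairs: 1; unmatched b rows kept: 6.
Total: 1 matched + 6 padded = 7 rows.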